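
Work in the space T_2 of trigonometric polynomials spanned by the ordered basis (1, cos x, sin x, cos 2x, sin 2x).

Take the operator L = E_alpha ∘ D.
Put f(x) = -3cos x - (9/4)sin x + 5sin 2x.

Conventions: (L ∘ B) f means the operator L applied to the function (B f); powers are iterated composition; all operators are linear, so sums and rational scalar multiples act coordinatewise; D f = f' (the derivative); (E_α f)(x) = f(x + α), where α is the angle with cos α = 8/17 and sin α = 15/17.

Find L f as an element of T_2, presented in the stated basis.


g(x) = (27/17)cos x + (231/68)sin x - (1610/289)cos 2x - (2400/289)sin 2x

D f = -(9/4)cos x + 3sin x + 10cos 2x
E_alpha D f = (27/17)cos x + (231/68)sin x - (1610/289)cos 2x - (2400/289)sin 2x


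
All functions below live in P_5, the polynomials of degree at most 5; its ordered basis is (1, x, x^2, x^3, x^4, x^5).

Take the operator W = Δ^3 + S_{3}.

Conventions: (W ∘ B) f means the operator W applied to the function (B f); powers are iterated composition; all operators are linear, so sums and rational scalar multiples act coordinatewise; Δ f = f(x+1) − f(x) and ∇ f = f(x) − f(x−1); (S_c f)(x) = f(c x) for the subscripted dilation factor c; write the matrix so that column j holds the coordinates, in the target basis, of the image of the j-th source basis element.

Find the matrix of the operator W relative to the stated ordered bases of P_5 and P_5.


the matrix is [[1, 0, 0, 6, 36, 150]; [0, 3, 0, 0, 24, 180]; [0, 0, 9, 0, 0, 60]; [0, 0, 0, 27, 0, 0]; [0, 0, 0, 0, 81, 0]; [0, 0, 0, 0, 0, 243]] (rows listed top to bottom)

image of 1: 1
image of x: 3x
image of x^2: 9x^2
image of x^3: 27x^3 + 6
image of x^4: 81x^4 + 24x + 36
image of x^5: 243x^5 + 60x^2 + 180x + 150
each image's coordinates form column j of the matrix


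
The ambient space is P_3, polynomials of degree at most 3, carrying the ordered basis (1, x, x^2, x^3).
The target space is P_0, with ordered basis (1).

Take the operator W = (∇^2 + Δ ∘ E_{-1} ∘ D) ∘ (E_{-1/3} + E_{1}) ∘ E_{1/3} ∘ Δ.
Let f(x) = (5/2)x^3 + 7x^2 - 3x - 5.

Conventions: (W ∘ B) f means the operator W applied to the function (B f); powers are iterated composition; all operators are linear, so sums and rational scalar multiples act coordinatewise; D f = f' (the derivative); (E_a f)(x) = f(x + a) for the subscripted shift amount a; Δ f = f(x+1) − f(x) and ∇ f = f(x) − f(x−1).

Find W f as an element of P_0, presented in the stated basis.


the result is g(x) = 60

Δ f = (15/2)x^2 + (43/2)x + 13/2
E_{1/3} Δ f = (15/2)x^2 + (53/2)x + 29/2
E_{-1/3} (E_{1/3} ∘ Δ) f = (15/2)x^2 + (43/2)x + 13/2
E_{1} (E_{1/3} ∘ Δ) f = (15/2)x^2 + (83/2)x + 97/2
(E_{-1/3} + E_{1}) (E_{1/3} ∘ Δ) f = 15x^2 + 63x + 55
∇ (E_{-1/3} + E_{1}) (E_{1/3} ∘ Δ) f = 30x + 48
∇ ∇ (E_{-1/3} + E_{1}) (E_{1/3} ∘ Δ) f = 30
D (E_{-1/3} + E_{1}) (E_{1/3} ∘ Δ) f = 30x + 63
E_{-1} D (E_{-1/3} + E_{1}) (E_{1/3} ∘ Δ) f = 30x + 33
Δ E_{-1} D (E_{-1/3} + E_{1}) (E_{1/3} ∘ Δ) f = 30
(∇^2 + Δ ∘ E_{-1} ∘ D) (E_{-1/3} + E_{1}) (E_{1/3} ∘ Δ) f = 60


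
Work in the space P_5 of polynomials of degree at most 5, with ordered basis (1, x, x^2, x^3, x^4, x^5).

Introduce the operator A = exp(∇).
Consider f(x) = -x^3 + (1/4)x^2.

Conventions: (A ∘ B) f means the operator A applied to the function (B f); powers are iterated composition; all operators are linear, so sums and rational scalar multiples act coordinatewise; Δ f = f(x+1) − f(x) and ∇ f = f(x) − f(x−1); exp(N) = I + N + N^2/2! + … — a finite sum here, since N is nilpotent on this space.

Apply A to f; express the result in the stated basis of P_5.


order-1 term: -3x^2 + (7/2)x - 5/4
order-2 term: -3x + 13/4
order-3 term: -1
the series for exp(∇) f terminates at order 3
exp(∇) f = -x^3 - (11/4)x^2 + (1/2)x + 1

g(x) = -x^3 - (11/4)x^2 + (1/2)x + 1


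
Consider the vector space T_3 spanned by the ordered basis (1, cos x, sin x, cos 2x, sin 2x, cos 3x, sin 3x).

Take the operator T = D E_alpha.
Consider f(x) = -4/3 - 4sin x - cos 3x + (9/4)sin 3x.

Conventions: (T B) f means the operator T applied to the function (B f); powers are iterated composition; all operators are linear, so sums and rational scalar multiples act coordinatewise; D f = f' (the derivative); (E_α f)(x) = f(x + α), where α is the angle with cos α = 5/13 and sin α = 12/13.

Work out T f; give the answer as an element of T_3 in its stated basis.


the result is g(x) = -(20/13)cos x + (48/13)sin x - (64881/8788)cos 3x - (516/2197)sin 3x

E_alpha f = -4/3 - (48/13)cos x - (20/13)sin x + (172/2197)cos 3x - (21627/8788)sin 3x
D E_alpha f = -(20/13)cos x + (48/13)sin x - (64881/8788)cos 3x - (516/2197)sin 3x


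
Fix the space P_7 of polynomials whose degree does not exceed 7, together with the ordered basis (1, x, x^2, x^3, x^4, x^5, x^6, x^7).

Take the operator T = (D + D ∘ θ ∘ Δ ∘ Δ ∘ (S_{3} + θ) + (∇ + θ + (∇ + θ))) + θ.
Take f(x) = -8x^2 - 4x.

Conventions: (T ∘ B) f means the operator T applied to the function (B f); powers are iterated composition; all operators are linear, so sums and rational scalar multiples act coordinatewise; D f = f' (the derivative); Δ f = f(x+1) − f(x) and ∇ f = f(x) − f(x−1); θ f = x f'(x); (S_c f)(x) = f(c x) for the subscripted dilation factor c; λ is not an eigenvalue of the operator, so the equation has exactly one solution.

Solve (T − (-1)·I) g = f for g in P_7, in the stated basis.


write g with unknown coordinates in the stated basis and equate coefficients in (T − (-1)·I) g = f
solving from the highest basis element down gives g = -(8/7)x^2 + (5/7)x - 31/7
check: T g = -(48/7)x^2 - (33/7)x + 31/7
so T g − (-1)·g = -8x^2 - 4x = f ✓

the image equals g(x) = -(8/7)x^2 + (5/7)x - 31/7


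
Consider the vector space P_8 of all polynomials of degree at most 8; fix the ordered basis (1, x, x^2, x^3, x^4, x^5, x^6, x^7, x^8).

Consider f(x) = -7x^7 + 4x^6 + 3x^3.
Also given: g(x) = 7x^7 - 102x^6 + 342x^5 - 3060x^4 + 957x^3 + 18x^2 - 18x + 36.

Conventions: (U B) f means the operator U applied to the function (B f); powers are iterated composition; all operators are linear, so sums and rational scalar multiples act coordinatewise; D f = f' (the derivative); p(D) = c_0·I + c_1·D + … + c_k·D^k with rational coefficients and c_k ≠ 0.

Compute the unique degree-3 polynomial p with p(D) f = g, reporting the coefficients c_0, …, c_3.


p(D) = -I + 2·D − D^2 + 2·D^3, i.e. c_0 = -1, c_1 = 2, c_2 = -1, c_3 = 2

D^0 f = -7x^7 + 4x^6 + 3x^3
D^1 f = -49x^6 + 24x^5 + 9x^2
D^2 f = -294x^5 + 120x^4 + 18x
D^3 f = -1470x^4 + 480x^3 + 18
matching coefficients of g against c_0 f + c_1 Df + … from the top degree down determines the c_i
solution: c_0 = -1, c_1 = 2, c_2 = -1, c_3 = 2


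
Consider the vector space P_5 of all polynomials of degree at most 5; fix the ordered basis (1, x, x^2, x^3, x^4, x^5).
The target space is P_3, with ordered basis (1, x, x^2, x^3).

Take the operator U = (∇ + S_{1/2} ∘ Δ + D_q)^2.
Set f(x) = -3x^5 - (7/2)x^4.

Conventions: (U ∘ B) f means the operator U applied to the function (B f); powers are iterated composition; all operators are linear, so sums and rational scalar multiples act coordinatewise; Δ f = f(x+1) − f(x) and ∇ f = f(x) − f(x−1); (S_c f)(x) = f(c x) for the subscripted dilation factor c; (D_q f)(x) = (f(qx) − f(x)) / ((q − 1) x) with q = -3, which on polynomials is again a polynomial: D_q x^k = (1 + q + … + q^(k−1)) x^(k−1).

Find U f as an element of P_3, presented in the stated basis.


g(x) = (98673/32)x^3 + (56339/32)x^2 - (10689/8)x + 241/2

∇ f = -15x^4 + 16x^3 - 9x^2 + x + 1/2
Δ f = -15x^4 - 44x^3 - 51x^2 - 29x - 13/2
S_{1/2} Δ f = -(15/16)x^4 - (11/2)x^3 - (51/4)x^2 - (29/2)x - 13/2
D_q f = -183x^4 + 70x^3
(∇ + S_{1/2} ∘ Δ + D_q) f = -(3183/16)x^4 + (161/2)x^3 - (87/4)x^2 - (27/2)x - 6
∇ (∇ + S_{1/2} ∘ Δ + D_q) f = -(3183/4)x^3 + (11481/8)x^2 - (4323/4)x + 4603/16
Δ (∇ + S_{1/2} ∘ Δ + D_q) f = -(3183/4)x^3 - (7617/8)x^2 - (2391/4)x - 2459/16
S_{1/2} Δ (∇ + S_{1/2} ∘ Δ + D_q) f = -(3183/32)x^3 - (7617/32)x^2 - (2391/8)x - 2459/16
D_q (∇ + S_{1/2} ∘ Δ + D_q) f = (15915/4)x^3 + (1127/2)x^2 + (87/2)x - 27/2
(∇ + S_{1/2} ∘ Δ + D_q) (∇ + S_{1/2} ∘ Δ + D_q) f = (98673/32)x^3 + (56339/32)x^2 - (10689/8)x + 241/2


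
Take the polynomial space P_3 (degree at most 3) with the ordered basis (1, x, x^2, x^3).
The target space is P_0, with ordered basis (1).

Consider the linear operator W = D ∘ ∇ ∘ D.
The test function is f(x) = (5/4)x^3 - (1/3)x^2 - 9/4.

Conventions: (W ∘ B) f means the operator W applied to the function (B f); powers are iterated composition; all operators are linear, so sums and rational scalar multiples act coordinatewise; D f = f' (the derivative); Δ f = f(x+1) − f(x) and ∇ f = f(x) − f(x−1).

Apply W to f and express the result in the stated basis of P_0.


g(x) = 15/2

D f = (15/4)x^2 - (2/3)x
∇ D f = (15/2)x - 53/12
D ∇ D f = 15/2


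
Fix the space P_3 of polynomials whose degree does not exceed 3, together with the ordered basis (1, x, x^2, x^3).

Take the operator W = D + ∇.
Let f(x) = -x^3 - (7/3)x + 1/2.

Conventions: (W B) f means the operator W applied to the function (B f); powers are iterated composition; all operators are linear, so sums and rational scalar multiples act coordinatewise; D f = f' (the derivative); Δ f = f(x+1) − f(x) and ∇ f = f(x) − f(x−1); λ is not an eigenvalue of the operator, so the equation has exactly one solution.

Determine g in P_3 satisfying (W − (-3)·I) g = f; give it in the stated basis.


write g with unknown coordinates in the stated basis and equate coefficients in (W − (-3)·I) g = f
solving from the highest basis element down gives g = -(1/3)x^3 + (2/3)x^2 - 2x + 11/6
check: W g = -2x^2 + (11/3)x - 5
so W g − (-3)·g = -x^3 - (7/3)x + 1/2 = f ✓

the image equals g(x) = -(1/3)x^3 + (2/3)x^2 - 2x + 11/6


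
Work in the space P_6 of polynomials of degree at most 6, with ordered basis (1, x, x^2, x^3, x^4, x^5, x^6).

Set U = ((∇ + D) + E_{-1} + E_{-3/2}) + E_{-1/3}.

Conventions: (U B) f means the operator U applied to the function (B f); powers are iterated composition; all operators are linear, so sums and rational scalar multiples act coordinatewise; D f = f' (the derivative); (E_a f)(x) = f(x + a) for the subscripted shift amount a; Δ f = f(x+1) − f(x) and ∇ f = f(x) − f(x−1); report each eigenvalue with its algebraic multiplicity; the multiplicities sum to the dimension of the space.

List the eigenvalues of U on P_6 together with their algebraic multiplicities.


λ = 3 (multiplicity 7)

image of 1: 3
image of x: 3x - 5/6
image of x^2: 3x^2 - (5/3)x + 85/36
image of x^3: 3x^3 - (5/2)x^2 + (85/12)x - 737/216
image of x^4: 3x^4 - (10/3)x^3 + (85/6)x^2 - (737/54)x + 6577/1296
image of x^5: 3x^5 - (25/6)x^4 + (425/18)x^3 - (3685/108)x^2 + (32885/1296)x - 59081/7776
image of x^6: 3x^6 - 5x^5 + (425/12)x^4 - (3685/54)x^3 + (32885/432)x^2 - (59081/1296)x + 531505/46656
the matrix is upper triangular; its diagonal is (3, 3, 3, 3, 3, 3, 3)
for a triangular matrix the eigenvalues are the diagonal entries, with algebraic multiplicity their repetition count


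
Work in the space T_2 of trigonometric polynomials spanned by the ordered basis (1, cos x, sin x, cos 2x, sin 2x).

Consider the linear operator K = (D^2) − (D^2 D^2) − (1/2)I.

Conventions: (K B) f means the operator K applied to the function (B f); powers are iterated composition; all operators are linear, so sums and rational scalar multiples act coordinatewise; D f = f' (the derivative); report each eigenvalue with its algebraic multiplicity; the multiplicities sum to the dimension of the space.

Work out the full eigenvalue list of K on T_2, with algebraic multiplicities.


image of 1: -1/2
image of cos x: -(5/2)cos x
image of sin x: -(5/2)sin x
image of cos 2x: -(41/2)cos 2x
image of sin 2x: -(41/2)sin 2x
the matrix is diagonal; its diagonal is (-1/2, -5/2, -5/2, -41/2, -41/2)
for a triangular matrix the eigenvalues are the diagonal entries, with algebraic multiplicity their repetition count

λ = -41/2 (multiplicity 2), λ = -5/2 (multiplicity 2), λ = -1/2 (multiplicity 1)


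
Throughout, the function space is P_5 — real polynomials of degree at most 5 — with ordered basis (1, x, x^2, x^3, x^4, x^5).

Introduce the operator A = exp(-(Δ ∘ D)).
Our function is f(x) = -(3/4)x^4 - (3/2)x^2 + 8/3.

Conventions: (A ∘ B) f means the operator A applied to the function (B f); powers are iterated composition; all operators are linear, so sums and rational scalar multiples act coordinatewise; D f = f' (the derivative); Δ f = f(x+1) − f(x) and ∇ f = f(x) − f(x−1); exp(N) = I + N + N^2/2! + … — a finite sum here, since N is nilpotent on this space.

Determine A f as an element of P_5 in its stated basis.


order-1 term: 9x^2 + 9x + 6
order-2 term: -9
the series for exp(-(Δ ∘ D)) f terminates at order 2
exp(-(Δ ∘ D)) f = -(3/4)x^4 + (15/2)x^2 + 9x - 1/3

g(x) = -(3/4)x^4 + (15/2)x^2 + 9x - 1/3


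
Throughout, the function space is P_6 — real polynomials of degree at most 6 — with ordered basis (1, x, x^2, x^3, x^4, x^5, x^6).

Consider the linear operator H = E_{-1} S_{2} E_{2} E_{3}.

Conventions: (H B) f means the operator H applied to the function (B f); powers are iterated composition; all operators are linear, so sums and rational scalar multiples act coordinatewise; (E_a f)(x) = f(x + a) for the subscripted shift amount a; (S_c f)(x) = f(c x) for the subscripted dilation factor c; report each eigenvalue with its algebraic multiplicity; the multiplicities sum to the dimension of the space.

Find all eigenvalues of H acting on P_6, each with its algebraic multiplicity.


λ = 1 (multiplicity 1), λ = 2 (multiplicity 1), λ = 4 (multiplicity 1), λ = 8 (multiplicity 1), λ = 16 (multiplicity 1), λ = 32 (multiplicity 1), λ = 64 (multiplicity 1)

image of 1: 1
image of x: 2x + 3
image of x^2: 4x^2 + 12x + 9
image of x^3: 8x^3 + 36x^2 + 54x + 27
image of x^4: 16x^4 + 96x^3 + 216x^2 + 216x + 81
image of x^5: 32x^5 + 240x^4 + 720x^3 + 1080x^2 + 810x + 243
image of x^6: 64x^6 + 576x^5 + 2160x^4 + 4320x^3 + 4860x^2 + 2916x + 729
the matrix is upper triangular; its diagonal is (1, 2, 4, 8, 16, 32, 64)
for a triangular matrix the eigenvalues are the diagonal entries, with algebraic multiplicity their repetition count


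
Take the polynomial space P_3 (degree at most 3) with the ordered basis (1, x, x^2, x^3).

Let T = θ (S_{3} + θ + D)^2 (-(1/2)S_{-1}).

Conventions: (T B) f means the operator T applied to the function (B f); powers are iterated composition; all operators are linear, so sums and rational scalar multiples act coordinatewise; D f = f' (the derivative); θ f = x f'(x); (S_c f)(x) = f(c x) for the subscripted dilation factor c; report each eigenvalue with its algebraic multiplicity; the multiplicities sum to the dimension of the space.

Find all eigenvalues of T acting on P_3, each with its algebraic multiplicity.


λ = -121 (multiplicity 1), λ = 0 (multiplicity 1), λ = 8 (multiplicity 1), λ = 1350 (multiplicity 1)

image of 1: 0
image of x: 8x
image of x^2: -121x^2 - 15x
image of x^3: 1350x^3 + 123x^2 + 3x
the matrix is upper triangular; its diagonal is (0, 8, -121, 1350)
for a triangular matrix the eigenvalues are the diagonal entries, with algebraic multiplicity their repetition count


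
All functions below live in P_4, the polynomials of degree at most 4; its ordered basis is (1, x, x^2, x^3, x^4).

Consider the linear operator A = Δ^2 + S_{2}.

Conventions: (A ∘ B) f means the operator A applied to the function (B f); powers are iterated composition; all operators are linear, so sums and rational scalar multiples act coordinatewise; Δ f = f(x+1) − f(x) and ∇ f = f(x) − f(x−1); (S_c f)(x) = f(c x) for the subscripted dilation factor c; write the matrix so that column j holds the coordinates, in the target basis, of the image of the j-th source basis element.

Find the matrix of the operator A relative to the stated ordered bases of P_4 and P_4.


image of 1: 1
image of x: 2x
image of x^2: 4x^2 + 2
image of x^3: 8x^3 + 6x + 6
image of x^4: 16x^4 + 12x^2 + 24x + 14
each image's coordinates form column j of the matrix

the matrix is [[1, 0, 2, 6, 14]; [0, 2, 0, 6, 24]; [0, 0, 4, 0, 12]; [0, 0, 0, 8, 0]; [0, 0, 0, 0, 16]] (rows listed top to bottom)


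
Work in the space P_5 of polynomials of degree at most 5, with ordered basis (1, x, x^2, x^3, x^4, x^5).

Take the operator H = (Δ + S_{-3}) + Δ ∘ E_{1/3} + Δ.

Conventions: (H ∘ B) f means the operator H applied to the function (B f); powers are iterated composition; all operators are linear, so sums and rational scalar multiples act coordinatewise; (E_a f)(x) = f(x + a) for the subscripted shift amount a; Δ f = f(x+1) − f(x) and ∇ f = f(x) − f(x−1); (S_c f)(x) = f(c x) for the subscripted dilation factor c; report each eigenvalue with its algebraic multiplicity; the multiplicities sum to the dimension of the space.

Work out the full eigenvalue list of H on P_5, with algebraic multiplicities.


λ = -243 (multiplicity 1), λ = -27 (multiplicity 1), λ = -3 (multiplicity 1), λ = 1 (multiplicity 1), λ = 9 (multiplicity 1), λ = 81 (multiplicity 1)

image of 1: 1
image of x: -3x + 3
image of x^2: 9x^2 + 6x + 11/3
image of x^3: -27x^3 + 9x^2 + 11x + 13/3
image of x^4: 81x^4 + 12x^3 + 22x^2 + (52/3)x + 139/27
image of x^5: -243x^5 + 15x^4 + (110/3)x^3 + (130/3)x^2 + (695/27)x + 503/81
the matrix is upper triangular; its diagonal is (1, -3, 9, -27, 81, -243)
for a triangular matrix the eigenvalues are the diagonal entries, with algebraic multiplicity their repetition count


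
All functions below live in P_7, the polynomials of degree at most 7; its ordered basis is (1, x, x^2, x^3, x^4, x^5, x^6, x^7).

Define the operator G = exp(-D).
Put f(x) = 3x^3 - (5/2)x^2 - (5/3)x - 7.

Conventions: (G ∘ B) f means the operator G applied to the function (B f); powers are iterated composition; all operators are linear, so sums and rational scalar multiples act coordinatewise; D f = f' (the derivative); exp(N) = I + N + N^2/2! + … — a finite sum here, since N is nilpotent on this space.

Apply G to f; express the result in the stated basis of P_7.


the result is g(x) = 3x^3 - (23/2)x^2 + (37/3)x - 65/6

order-1 term: -9x^2 + 5x + 5/3
order-2 term: 9x - 5/2
order-3 term: -3
the series for exp(-D) f terminates at order 3
exp(-D) f = 3x^3 - (23/2)x^2 + (37/3)x - 65/6


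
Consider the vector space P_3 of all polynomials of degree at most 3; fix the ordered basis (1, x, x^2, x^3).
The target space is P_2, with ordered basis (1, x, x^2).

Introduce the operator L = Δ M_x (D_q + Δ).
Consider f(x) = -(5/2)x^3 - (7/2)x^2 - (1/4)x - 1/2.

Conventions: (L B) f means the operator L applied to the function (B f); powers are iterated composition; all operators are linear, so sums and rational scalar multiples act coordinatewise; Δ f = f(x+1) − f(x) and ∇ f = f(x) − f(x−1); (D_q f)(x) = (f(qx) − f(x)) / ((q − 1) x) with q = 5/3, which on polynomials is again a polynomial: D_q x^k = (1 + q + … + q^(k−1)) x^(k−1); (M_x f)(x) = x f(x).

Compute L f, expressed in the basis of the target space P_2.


the result is g(x) = -(190/3)x^2 - 111x - 463/9

D_q f = -(245/18)x^2 - (28/3)x - 1/4
Δ f = -(15/2)x^2 - (29/2)x - 25/4
(D_q + Δ) f = -(190/9)x^2 - (143/6)x - 13/2
M_x (D_q + Δ) f = -(190/9)x^3 - (143/6)x^2 - (13/2)x
Δ M_x (D_q + Δ) f = -(190/3)x^2 - 111x - 463/9


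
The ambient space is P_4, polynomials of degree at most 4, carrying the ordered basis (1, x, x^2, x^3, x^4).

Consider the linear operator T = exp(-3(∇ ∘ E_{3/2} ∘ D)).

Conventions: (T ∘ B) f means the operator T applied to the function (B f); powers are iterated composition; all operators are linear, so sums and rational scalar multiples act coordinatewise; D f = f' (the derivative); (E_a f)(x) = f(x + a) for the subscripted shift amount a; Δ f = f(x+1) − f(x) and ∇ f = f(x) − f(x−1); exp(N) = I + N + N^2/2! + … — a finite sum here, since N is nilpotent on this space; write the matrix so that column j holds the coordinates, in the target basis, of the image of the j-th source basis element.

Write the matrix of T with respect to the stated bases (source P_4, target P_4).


image of 1: 1
image of x: x
image of x^2: x^2 - 6
image of x^3: x^3 - 18x - 18
image of x^4: x^4 - 36x^2 - 72x + 69
each image's coordinates form column j of the matrix

the matrix is [[1, 0, -6, -18, 69]; [0, 1, 0, -18, -72]; [0, 0, 1, 0, -36]; [0, 0, 0, 1, 0]; [0, 0, 0, 0, 1]] (rows listed top to bottom)


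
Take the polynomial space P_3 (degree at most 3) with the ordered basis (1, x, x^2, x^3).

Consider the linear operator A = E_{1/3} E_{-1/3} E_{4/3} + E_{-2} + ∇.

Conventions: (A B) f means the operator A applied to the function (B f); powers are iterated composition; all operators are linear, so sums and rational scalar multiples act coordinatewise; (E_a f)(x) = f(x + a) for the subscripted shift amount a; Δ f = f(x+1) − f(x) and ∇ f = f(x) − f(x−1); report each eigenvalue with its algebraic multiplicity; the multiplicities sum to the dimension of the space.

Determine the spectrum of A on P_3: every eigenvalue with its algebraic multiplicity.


image of 1: 2
image of x: 2x + 1/3
image of x^2: 2x^2 + (2/3)x + 43/9
image of x^3: 2x^3 + x^2 + (43/3)x - 125/27
the matrix is upper triangular; its diagonal is (2, 2, 2, 2)
for a triangular matrix the eigenvalues are the diagonal entries, with algebraic multiplicity their repetition count

λ = 2 (multiplicity 4)


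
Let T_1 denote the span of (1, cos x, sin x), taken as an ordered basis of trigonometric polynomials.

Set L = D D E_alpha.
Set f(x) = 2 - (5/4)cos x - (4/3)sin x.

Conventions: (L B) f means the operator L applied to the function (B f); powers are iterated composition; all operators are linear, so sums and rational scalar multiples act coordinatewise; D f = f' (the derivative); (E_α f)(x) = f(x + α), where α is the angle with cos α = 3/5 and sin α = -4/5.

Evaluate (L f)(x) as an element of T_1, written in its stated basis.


g(x) = -(19/60)cos x + (9/5)sin x

E_alpha f = 2 + (19/60)cos x - (9/5)sin x
D E_alpha f = -(9/5)cos x - (19/60)sin x
D D E_alpha f = -(19/60)cos x + (9/5)sin x


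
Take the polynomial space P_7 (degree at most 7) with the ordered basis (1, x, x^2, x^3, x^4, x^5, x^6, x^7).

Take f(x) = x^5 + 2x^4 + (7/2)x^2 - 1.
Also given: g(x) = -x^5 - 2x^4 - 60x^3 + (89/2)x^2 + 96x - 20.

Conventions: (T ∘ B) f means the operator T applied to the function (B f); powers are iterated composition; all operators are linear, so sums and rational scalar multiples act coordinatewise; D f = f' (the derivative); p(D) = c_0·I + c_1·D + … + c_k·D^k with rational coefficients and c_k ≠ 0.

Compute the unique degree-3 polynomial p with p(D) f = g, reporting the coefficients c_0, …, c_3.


p(D) = -I − 3·D^2 + 2·D^3, i.e. c_0 = -1, c_1 = 0, c_2 = -3, c_3 = 2

D^0 f = x^5 + 2x^4 + (7/2)x^2 - 1
D^1 f = 5x^4 + 8x^3 + 7x
D^2 f = 20x^3 + 24x^2 + 7
D^3 f = 60x^2 + 48x
matching coefficients of g against c_0 f + c_1 Df + … from the top degree down determines the c_i
solution: c_0 = -1, c_1 = 0, c_2 = -3, c_3 = 2


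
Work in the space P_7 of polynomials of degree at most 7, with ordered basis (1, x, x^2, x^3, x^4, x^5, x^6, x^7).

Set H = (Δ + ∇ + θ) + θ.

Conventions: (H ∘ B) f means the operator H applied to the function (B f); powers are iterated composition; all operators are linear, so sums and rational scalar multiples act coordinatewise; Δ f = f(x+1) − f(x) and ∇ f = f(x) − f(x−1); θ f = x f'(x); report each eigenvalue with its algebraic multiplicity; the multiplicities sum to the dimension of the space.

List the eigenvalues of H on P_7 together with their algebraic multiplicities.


λ = 0 (multiplicity 1), λ = 2 (multiplicity 1), λ = 4 (multiplicity 1), λ = 6 (multiplicity 1), λ = 8 (multiplicity 1), λ = 10 (multiplicity 1), λ = 12 (multiplicity 1), λ = 14 (multiplicity 1)

image of 1: 0
image of x: 2x + 2
image of x^2: 4x^2 + 4x
image of x^3: 6x^3 + 6x^2 + 2
image of x^4: 8x^4 + 8x^3 + 8x
image of x^5: 10x^5 + 10x^4 + 20x^2 + 2
image of x^6: 12x^6 + 12x^5 + 40x^3 + 12x
image of x^7: 14x^7 + 14x^6 + 70x^4 + 42x^2 + 2
the matrix is upper triangular; its diagonal is (0, 2, 4, 6, 8, 10, 12, 14)
for a triangular matrix the eigenvalues are the diagonal entries, with algebraic multiplicity their repetition count


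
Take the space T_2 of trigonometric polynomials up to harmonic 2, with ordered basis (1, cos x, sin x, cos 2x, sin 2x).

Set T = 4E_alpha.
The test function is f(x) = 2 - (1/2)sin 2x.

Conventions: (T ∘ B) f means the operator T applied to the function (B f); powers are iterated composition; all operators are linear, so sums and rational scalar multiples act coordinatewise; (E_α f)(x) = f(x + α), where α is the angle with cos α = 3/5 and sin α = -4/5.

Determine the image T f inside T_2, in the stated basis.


E_alpha f = 2 + (12/25)cos 2x + (7/50)sin 2x
(4E_alpha) f = 8 + (48/25)cos 2x + (14/25)sin 2x

the image equals g(x) = 8 + (48/25)cos 2x + (14/25)sin 2x


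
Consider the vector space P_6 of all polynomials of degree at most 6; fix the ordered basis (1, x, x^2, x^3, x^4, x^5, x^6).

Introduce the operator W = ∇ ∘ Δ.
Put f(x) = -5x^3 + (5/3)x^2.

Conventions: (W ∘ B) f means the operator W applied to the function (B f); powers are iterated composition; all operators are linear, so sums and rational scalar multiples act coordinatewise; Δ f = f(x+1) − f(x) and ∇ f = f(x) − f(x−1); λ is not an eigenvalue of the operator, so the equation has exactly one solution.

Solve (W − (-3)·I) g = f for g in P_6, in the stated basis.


write g with unknown coordinates in the stated basis and equate coefficients in (W − (-3)·I) g = f
solving from the highest basis element down gives g = -(5/3)x^3 + (5/9)x^2 + (10/3)x - 10/27
check: W g = -10x + 10/9
so W g − (-3)·g = -5x^3 + (5/3)x^2 = f ✓

the result is g(x) = -(5/3)x^3 + (5/9)x^2 + (10/3)x - 10/27


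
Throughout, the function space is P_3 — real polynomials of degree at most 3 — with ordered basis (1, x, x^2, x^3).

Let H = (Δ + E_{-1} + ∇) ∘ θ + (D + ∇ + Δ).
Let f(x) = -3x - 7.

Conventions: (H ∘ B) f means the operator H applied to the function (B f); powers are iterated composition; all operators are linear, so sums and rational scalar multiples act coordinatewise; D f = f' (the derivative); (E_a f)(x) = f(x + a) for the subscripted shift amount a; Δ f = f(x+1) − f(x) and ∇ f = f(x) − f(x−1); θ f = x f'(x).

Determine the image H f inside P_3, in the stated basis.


θ f = -3x
Δ θ f = -3
E_{-1} θ f = -3x + 3
∇ θ f = -3
(Δ + E_{-1} + ∇) θ f = -3x - 3
D f = -3
∇ f = -3
Δ f = -3
(D + ∇ + Δ) f = -9
((Δ + E_{-1} + ∇) ∘ θ + (D + ∇ + Δ)) f = -3x - 12

g(x) = -3x - 12


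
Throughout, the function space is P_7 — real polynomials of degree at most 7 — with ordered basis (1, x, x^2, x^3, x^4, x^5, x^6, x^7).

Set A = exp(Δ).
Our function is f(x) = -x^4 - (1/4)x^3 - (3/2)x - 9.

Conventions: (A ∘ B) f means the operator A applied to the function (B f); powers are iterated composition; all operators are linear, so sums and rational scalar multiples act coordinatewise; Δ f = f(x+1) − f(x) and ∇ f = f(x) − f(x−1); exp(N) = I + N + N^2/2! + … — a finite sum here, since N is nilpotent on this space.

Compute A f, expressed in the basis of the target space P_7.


order-1 term: -4x^3 - (27/4)x^2 - (19/4)x - 11/4
order-2 term: -6x^2 - (51/4)x - 31/4
order-3 term: -4x - 25/4
order-4 term: -1
the series for exp(Δ) f terminates at order 4
exp(Δ) f = -x^4 - (17/4)x^3 - (51/4)x^2 - 23x - 107/4

the result is g(x) = -x^4 - (17/4)x^3 - (51/4)x^2 - 23x - 107/4


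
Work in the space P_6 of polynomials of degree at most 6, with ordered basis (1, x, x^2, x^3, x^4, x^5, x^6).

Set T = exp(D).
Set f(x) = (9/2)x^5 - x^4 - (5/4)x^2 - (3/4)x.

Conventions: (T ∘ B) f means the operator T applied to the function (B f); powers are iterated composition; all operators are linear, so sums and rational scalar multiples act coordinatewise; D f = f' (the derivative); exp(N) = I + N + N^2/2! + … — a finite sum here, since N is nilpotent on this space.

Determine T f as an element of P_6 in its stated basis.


order-1 term: (45/2)x^4 - 4x^3 - (5/2)x - 3/4
order-2 term: 45x^3 - 6x^2 - 5/4
order-3 term: 45x^2 - 4x
order-4 term: (45/2)x - 1
order-5 term: 9/2
the series for exp(D) f terminates at order 5
exp(D) f = (9/2)x^5 + (43/2)x^4 + 41x^3 + (151/4)x^2 + (61/4)x + 3/2

g(x) = (9/2)x^5 + (43/2)x^4 + 41x^3 + (151/4)x^2 + (61/4)x + 3/2


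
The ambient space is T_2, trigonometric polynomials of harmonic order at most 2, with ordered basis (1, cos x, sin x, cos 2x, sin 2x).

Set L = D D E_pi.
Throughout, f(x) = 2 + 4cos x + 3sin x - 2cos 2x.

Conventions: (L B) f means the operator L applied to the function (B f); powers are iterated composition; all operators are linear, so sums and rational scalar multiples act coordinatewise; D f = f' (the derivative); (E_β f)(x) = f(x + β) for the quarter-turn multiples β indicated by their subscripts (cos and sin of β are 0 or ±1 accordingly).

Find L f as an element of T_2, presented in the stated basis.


the result is g(x) = 4cos x + 3sin x + 8cos 2x

E_pi f = 2 - 4cos x - 3sin x - 2cos 2x
D E_pi f = -3cos x + 4sin x + 4sin 2x
D D E_pi f = 4cos x + 3sin x + 8cos 2x


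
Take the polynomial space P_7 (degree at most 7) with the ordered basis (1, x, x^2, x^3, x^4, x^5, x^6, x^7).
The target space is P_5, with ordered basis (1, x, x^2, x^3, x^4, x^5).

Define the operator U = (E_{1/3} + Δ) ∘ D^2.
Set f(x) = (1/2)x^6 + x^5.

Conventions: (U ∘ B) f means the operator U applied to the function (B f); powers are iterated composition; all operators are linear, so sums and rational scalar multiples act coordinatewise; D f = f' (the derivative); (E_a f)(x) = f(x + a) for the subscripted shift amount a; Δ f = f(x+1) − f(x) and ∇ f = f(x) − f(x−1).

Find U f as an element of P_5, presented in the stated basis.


D f = 3x^5 + 5x^4
D D f = 15x^4 + 20x^3
E_{1/3} D^2 f = 15x^4 + 40x^3 + 30x^2 + (80/9)x + 25/27
Δ D^2 f = 60x^3 + 150x^2 + 120x + 35
(E_{1/3} + Δ) D^2 f = 15x^4 + 100x^3 + 180x^2 + (1160/9)x + 970/27

g(x) = 15x^4 + 100x^3 + 180x^2 + (1160/9)x + 970/27


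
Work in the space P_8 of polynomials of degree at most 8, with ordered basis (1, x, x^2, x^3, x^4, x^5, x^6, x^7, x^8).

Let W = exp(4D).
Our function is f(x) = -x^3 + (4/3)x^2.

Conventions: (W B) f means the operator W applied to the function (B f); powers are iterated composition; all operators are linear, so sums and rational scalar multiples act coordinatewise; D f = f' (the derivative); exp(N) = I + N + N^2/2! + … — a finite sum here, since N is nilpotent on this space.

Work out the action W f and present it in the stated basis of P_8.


order-1 term: -12x^2 + (32/3)x
order-2 term: -48x + 64/3
order-3 term: -64
the series for exp(4D) f terminates at order 3
exp(4D) f = -x^3 - (32/3)x^2 - (112/3)x - 128/3

the image equals g(x) = -x^3 - (32/3)x^2 - (112/3)x - 128/3


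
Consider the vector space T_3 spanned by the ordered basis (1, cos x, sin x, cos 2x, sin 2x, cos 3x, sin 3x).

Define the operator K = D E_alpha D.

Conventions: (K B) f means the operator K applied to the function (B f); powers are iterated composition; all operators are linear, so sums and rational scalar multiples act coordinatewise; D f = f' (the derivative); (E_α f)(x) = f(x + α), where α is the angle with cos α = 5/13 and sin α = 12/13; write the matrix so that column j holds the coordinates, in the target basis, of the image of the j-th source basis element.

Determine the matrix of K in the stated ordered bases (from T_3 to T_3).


the matrix is [[0, 0, 0, 0, 0, 0, 0]; [0, -5/13, -12/13, 0, 0, 0, 0]; [0, 12/13, -5/13, 0, 0, 0, 0]; [0, 0, 0, 476/169, -480/169, 0, 0]; [0, 0, 0, 480/169, 476/169, 0, 0]; [0, 0, 0, 0, 0, 18315/2197, 7452/2197]; [0, 0, 0, 0, 0, -7452/2197, 18315/2197]] (rows listed top to bottom)

image of 1: 0
image of cos x: -(5/13)cos x + (12/13)sin x
image of sin x: -(12/13)cos x - (5/13)sin x
image of cos 2x: (476/169)cos 2x + (480/169)sin 2x
image of sin 2x: -(480/169)cos 2x + (476/169)sin 2x
image of cos 3x: (18315/2197)cos 3x - (7452/2197)sin 3x
image of sin 3x: (7452/2197)cos 3x + (18315/2197)sin 3x
each image's coordinates form column j of the matrix


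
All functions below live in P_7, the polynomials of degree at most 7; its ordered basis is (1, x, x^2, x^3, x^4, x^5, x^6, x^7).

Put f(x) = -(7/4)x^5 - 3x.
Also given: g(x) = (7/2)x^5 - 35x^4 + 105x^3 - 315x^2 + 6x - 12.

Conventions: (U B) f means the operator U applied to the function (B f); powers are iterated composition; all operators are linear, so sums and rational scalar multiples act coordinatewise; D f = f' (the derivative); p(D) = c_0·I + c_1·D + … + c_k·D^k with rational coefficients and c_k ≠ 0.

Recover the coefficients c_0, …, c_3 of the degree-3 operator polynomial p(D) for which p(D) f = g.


D^0 f = -(7/4)x^5 - 3x
D^1 f = -(35/4)x^4 - 3
D^2 f = -35x^3
D^3 f = -105x^2
matching coefficients of g against c_0 f + c_1 Df + … from the top degree down determines the c_i
solution: c_0 = -2, c_1 = 4, c_2 = -3, c_3 = 3

c_0 = -2, c_1 = 4, c_2 = -3, c_3 = 3


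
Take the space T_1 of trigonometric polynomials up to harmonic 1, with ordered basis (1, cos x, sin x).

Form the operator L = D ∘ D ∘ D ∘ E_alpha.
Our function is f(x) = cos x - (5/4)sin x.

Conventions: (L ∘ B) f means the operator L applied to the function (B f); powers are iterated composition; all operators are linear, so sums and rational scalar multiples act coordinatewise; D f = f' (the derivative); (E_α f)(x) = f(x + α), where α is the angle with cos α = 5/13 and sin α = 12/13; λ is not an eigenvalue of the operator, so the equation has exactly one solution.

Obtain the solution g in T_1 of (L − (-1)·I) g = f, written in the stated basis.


the result is g(x) = (3/8)cos x - (29/40)sin x

write g with unknown coordinates in the stated basis and equate coefficients in (L − (-1)·I) g = f
solving from the highest basis element down gives g = (3/8)cos x - (29/40)sin x
check: L g = (5/8)cos x - (21/40)sin x
so L g − (-1)·g = cos x - (5/4)sin x = f ✓


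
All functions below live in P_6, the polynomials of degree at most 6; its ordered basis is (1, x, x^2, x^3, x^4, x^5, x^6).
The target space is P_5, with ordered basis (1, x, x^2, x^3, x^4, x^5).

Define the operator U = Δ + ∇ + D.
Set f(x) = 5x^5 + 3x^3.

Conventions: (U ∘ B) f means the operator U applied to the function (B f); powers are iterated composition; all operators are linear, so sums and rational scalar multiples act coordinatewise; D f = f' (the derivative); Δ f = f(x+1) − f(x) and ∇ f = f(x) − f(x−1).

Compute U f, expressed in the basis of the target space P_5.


the result is g(x) = 75x^4 + 127x^2 + 16

Δ f = 25x^4 + 50x^3 + 59x^2 + 34x + 8
∇ f = 25x^4 - 50x^3 + 59x^2 - 34x + 8
D f = 25x^4 + 9x^2
(Δ + ∇ + D) f = 75x^4 + 127x^2 + 16


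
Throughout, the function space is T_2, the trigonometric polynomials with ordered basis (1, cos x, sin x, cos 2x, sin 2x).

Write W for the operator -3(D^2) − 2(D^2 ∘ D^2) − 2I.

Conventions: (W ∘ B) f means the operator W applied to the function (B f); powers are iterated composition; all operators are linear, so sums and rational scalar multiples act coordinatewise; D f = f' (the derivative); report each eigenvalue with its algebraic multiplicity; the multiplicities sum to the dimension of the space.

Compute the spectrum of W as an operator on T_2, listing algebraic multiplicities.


image of 1: -2
image of cos x: -cos x
image of sin x: -sin x
image of cos 2x: -22cos 2x
image of sin 2x: -22sin 2x
the matrix is diagonal; its diagonal is (-2, -1, -1, -22, -22)
for a triangular matrix the eigenvalues are the diagonal entries, with algebraic multiplicity their repetition count

λ = -22 (multiplicity 2), λ = -2 (multiplicity 1), λ = -1 (multiplicity 2)


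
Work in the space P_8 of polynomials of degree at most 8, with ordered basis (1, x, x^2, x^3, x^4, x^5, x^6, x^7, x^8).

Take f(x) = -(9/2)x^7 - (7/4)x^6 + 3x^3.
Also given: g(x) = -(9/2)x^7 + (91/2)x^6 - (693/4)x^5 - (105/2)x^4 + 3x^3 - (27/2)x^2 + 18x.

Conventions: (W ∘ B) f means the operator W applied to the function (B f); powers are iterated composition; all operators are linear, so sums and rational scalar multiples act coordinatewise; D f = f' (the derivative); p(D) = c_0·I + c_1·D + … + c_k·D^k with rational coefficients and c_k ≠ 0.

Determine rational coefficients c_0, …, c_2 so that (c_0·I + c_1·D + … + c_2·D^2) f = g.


c_0 = 1, c_1 = -3/2, c_2 = 1

D^0 f = -(9/2)x^7 - (7/4)x^6 + 3x^3
D^1 f = -(63/2)x^6 - (21/2)x^5 + 9x^2
D^2 f = -189x^5 - (105/2)x^4 + 18x
matching coefficients of g against c_0 f + c_1 Df + … from the top degree down determines the c_i
solution: c_0 = 1, c_1 = -3/2, c_2 = 1


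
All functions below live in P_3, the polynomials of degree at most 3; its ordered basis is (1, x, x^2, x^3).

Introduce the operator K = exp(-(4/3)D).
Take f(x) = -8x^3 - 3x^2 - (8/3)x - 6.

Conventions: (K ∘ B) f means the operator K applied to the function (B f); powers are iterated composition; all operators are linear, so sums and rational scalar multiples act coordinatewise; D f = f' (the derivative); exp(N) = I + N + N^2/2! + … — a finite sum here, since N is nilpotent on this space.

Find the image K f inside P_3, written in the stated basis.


the result is g(x) = -8x^3 + 29x^2 - (112/3)x + 302/27

order-1 term: 32x^2 + 8x + 32/9
order-2 term: -(128/3)x - 16/3
order-3 term: 512/27
the series for exp(-(4/3)D) f terminates at order 3
exp(-(4/3)D) f = -8x^3 + 29x^2 - (112/3)x + 302/27


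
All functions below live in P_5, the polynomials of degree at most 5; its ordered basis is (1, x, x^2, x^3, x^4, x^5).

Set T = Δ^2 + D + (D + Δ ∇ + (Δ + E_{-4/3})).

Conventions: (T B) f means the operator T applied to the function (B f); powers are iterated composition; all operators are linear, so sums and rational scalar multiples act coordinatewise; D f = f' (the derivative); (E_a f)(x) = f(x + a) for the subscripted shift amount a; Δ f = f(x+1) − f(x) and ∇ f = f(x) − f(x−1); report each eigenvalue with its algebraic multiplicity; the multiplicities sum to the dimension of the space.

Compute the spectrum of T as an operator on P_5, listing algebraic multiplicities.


λ = 1 (multiplicity 6)

image of 1: 1
image of x: x + 5/3
image of x^2: x^2 + (10/3)x + 61/9
image of x^3: x^3 + 5x^2 + (61/3)x + 125/27
image of x^4: x^4 + (20/3)x^3 + (122/3)x^2 + (500/27)x + 1633/81
image of x^5: x^5 + (25/3)x^4 + (610/9)x^3 + (1250/27)x^2 + (8165/81)x + 6509/243
the matrix is upper triangular; its diagonal is (1, 1, 1, 1, 1, 1)
for a triangular matrix the eigenvalues are the diagonal entries, with algebraic multiplicity their repetition count


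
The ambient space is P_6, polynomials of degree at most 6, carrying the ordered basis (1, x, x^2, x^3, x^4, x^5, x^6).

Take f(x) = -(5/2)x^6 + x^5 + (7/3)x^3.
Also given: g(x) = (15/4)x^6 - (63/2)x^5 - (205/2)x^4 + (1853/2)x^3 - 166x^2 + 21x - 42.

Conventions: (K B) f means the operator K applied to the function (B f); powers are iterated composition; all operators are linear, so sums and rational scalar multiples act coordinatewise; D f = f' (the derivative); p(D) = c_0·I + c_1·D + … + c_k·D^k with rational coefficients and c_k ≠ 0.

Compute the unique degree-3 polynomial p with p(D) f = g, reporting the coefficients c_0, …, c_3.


c_0 = -3/2, c_1 = 2, c_2 = 3/2, c_3 = -3

D^0 f = -(5/2)x^6 + x^5 + (7/3)x^3
D^1 f = -15x^5 + 5x^4 + 7x^2
D^2 f = -75x^4 + 20x^3 + 14x
D^3 f = -300x^3 + 60x^2 + 14
matching coefficients of g against c_0 f + c_1 Df + … from the top degree down determines the c_i
solution: c_0 = -3/2, c_1 = 2, c_2 = 3/2, c_3 = -3


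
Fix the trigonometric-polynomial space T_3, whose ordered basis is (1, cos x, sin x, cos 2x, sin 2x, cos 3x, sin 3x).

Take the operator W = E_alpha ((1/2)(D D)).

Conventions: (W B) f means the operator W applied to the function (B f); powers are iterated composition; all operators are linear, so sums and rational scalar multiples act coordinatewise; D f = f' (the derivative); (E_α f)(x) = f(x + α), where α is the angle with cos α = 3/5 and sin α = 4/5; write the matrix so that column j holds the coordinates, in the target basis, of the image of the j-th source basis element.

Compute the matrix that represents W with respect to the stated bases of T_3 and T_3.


image of 1: 0
image of cos x: -(3/10)cos x + (2/5)sin x
image of sin x: -(2/5)cos x - (3/10)sin x
image of cos 2x: (14/25)cos 2x + (48/25)sin 2x
image of sin 2x: -(48/25)cos 2x + (14/25)sin 2x
image of cos 3x: (1053/250)cos 3x + (198/125)sin 3x
image of sin 3x: -(198/125)cos 3x + (1053/250)sin 3x
each image's coordinates form column j of the matrix

the matrix is [[0, 0, 0, 0, 0, 0, 0]; [0, -3/10, -2/5, 0, 0, 0, 0]; [0, 2/5, -3/10, 0, 0, 0, 0]; [0, 0, 0, 14/25, -48/25, 0, 0]; [0, 0, 0, 48/25, 14/25, 0, 0]; [0, 0, 0, 0, 0, 1053/250, -198/125]; [0, 0, 0, 0, 0, 198/125, 1053/250]] (rows listed top to bottom)
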